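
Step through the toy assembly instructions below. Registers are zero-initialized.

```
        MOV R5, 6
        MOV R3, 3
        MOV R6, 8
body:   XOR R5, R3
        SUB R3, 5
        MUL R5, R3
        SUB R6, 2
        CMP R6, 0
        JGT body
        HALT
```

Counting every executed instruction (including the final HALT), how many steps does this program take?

MOV R5, 6 → R5=6
MOV R3, 3 → R3=3
MOV R6, 8 → R6=8
XOR R5, R3 → R5=6^3=5
SUB R3, 5 → R3=3-5=-2
MUL R5, R3 → R5=5*(-2)=-10
SUB R6, 2 → R6=8-2=6
CMP R6, 0  (cmp 6,0)
JGT body: taken
XOR R5, R3 → R5=(-10)^(-2)=8
SUB R3, 5 → R3=(-2)-5=-7
MUL R5, R3 → R5=8*(-7)=-56
SUB R6, 2 → R6=6-2=4
CMP R6, 0  (cmp 4,0)
JGT body: taken
XOR R5, R3 → R5=(-56)^(-7)=49
SUB R3, 5 → R3=(-7)-5=-12
MUL R5, R3 → R5=49*(-12)=-588
SUB R6, 2 → R6=4-2=2
CMP R6, 0  (cmp 2,0)
JGT body: taken
XOR R5, R3 → R5=(-588)^(-12)=576
SUB R3, 5 → R3=(-12)-5=-17
MUL R5, R3 → R5=576*(-17)=-9792
SUB R6, 2 → R6=2-2=0
CMP R6, 0  (cmp 0,0)
JGT body: not taken
halt.
Total executed instructions: 28.

28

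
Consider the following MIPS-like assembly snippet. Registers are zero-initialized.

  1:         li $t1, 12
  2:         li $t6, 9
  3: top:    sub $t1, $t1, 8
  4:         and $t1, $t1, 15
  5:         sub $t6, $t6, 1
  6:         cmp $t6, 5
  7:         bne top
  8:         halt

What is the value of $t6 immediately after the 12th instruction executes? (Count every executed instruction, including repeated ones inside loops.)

7

after li $t1, 12: $t1=12
after li $t6, 9: $t6=9
after sub $t1, $t1, 8: $t1=12-8=4
after and $t1, $t1, 15: $t1=4&15=4
after sub $t6, $t6, 1: $t6=9-1=8
cmp $t6, 5  (cmp 8,5)
bne top: taken
after sub $t1, $t1, 8: $t1=4-8=-4
after and $t1, $t1, 15: $t1=(-4)&15=12
after sub $t6, $t6, 1: $t6=8-1=7
cmp $t6, 5  (cmp 7,5)
bne top: taken
After step 12: $t6 = 7.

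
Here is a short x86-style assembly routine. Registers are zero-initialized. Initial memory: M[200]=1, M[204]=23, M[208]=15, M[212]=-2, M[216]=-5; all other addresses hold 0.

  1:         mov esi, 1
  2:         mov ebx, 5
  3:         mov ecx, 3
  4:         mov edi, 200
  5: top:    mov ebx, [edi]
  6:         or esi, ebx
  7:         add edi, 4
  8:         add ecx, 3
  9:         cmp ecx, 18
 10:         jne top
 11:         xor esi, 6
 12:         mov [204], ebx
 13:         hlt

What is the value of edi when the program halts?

esi=1
ebx=5
ecx=3
edi=200
ebx=M[200]=1
esi=1|1=1
edi=200+4=204
ecx=3+3=6
cmp ecx, 18  (cmp 6,18)
jne top: taken
ebx=M[204]=23
esi=1|23=23
edi=204+4=208
ecx=6+3=9
cmp ecx, 18  (cmp 9,18)
jne top: taken
ebx=M[208]=15
esi=23|15=31
edi=208+4=212
ecx=9+3=12
cmp ecx, 18  (cmp 12,18)
jne top: taken
ebx=M[212]=-2
esi=31|(-2)=-1
edi=212+4=216
ecx=12+3=15
cmp ecx, 18  (cmp 15,18)
jne top: taken
ebx=M[216]=-5
esi=(-1)|(-5)=-1
edi=216+4=220
ecx=15+3=18
cmp ecx, 18  (cmp 18,18)
jne top: not taken
esi=(-1)^6=-7
mov [204], ebx → M[204]=-5
halt.

220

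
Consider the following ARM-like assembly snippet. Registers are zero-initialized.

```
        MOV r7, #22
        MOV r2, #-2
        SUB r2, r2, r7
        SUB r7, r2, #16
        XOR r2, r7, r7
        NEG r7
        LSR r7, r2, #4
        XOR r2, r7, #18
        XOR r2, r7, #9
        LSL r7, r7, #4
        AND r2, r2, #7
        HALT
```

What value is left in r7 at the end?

MOV r7, #22 → r7=22
MOV r2, #-2 → r2=-2
SUB r2, r2, r7 → r2=(-2)-22=-24
SUB r7, r2, #16 → r7=(-24)-16=-40
XOR r2, r7, r7 → r2=(-40)^(-40)=0
NEG r7 → r7=-(-40)=40
LSR r7, r2, #4 → r7=0>>4=0
XOR r2, r7, #18 → r2=0^18=18
XOR r2, r7, #9 → r2=0^9=9
LSL r7, r7, #4 → r7=0<<4=0
AND r2, r2, #7 → r2=9&7=1
halt.

0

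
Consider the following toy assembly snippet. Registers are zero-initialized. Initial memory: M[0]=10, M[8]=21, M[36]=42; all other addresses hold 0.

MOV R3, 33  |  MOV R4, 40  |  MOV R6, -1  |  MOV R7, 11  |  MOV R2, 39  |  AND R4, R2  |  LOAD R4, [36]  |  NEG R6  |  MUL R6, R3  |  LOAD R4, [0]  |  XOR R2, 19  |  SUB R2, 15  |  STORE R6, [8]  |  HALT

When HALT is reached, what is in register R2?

37

after MOV R3, 33: R3=33
after MOV R4, 40: R4=40
after MOV R6, -1: R6=-1
after MOV R7, 11: R7=11
after MOV R2, 39: R2=39
after AND R4, R2: R4=40&39=32
after LOAD R4, [36]: R4=M[36]=42
after NEG R6: R6=-(-1)=1
after MUL R6, R3: R6=1*33=33
after LOAD R4, [0]: R4=M[0]=10
after XOR R2, 19: R2=39^19=52
after SUB R2, 15: R2=52-15=37
STORE R6, [8] → M[8]=33
halt.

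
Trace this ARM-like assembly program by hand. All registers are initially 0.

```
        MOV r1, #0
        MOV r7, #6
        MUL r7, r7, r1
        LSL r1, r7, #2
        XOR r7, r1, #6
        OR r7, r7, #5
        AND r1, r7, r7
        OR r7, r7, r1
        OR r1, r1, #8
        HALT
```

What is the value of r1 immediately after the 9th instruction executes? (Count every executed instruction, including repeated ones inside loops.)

MOV r1, #0 → r1=0
MOV r7, #6 → r7=6
MUL r7, r7, r1 → r7=6*0=0
LSL r1, r7, #2 → r1=0<<2=0
XOR r7, r1, #6 → r7=0^6=6
OR r7, r7, #5 → r7=6|5=7
AND r1, r7, r7 → r1=7&7=7
OR r7, r7, r1 → r7=7|7=7
OR r1, r1, #8 → r1=7|8=15
After step 9: r1 = 15.

15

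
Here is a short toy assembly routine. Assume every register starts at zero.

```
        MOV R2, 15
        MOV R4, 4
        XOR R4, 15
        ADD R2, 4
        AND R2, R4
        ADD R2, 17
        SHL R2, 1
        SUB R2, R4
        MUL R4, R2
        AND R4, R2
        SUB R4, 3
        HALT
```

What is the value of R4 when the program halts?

26

R2=15
R4=4
R4=4^15=11
R2=15+4=19
R2=19&11=3
R2=3+17=20
R2=20<<1=40
R2=40-11=29
R4=11*29=319
R4=319&29=29
R4=29-3=26
halt.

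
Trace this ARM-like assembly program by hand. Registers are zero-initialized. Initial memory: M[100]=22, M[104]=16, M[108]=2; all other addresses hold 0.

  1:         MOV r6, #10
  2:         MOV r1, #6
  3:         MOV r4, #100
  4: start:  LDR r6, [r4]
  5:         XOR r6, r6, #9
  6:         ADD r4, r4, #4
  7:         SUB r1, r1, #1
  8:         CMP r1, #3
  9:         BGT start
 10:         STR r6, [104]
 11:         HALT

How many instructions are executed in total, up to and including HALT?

r6=10
r1=6
r4=100
r6=M[100]=22
r6=22^9=31
r4=100+4=104
r1=6-1=5
CMP r1, #3  (cmp 5,3)
BGT start: taken
r6=M[104]=16
r6=16^9=25
r4=104+4=108
r1=5-1=4
CMP r1, #3  (cmp 4,3)
BGT start: taken
r6=M[108]=2
r6=2^9=11
r4=108+4=112
r1=4-1=3
CMP r1, #3  (cmp 3,3)
BGT start: not taken
STR r6, [104] → M[104]=11
halt.
Total executed instructions: 23.

23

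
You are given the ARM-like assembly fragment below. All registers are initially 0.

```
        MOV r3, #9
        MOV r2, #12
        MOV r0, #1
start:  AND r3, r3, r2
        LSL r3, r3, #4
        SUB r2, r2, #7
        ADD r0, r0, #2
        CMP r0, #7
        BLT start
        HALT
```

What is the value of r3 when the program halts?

MOV r3, #9 → r3=9
MOV r2, #12 → r2=12
MOV r0, #1 → r0=1
AND r3, r3, r2 → r3=9&12=8
LSL r3, r3, #4 → r3=8<<4=128
SUB r2, r2, #7 → r2=12-7=5
ADD r0, r0, #2 → r0=1+2=3
CMP r0, #7  (cmp 3,7)
BLT start: taken
AND r3, r3, r2 → r3=128&5=0
LSL r3, r3, #4 → r3=0<<4=0
SUB r2, r2, #7 → r2=5-7=-2
ADD r0, r0, #2 → r0=3+2=5
CMP r0, #7  (cmp 5,7)
BLT start: taken
AND r3, r3, r2 → r3=0&(-2)=0
LSL r3, r3, #4 → r3=0<<4=0
SUB r2, r2, #7 → r2=(-2)-7=-9
ADD r0, r0, #2 → r0=5+2=7
CMP r0, #7  (cmp 7,7)
BLT start: not taken
halt.

0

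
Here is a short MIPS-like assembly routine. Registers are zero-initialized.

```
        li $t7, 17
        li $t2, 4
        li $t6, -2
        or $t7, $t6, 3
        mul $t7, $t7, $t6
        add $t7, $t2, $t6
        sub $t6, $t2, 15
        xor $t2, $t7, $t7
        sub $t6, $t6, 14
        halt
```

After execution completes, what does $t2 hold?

0

after li $t7, 17: $t7=17
after li $t2, 4: $t2=4
after li $t6, -2: $t6=-2
after or $t7, $t6, 3: $t7=(-2)|3=-1
after mul $t7, $t7, $t6: $t7=(-1)*(-2)=2
after add $t7, $t2, $t6: $t7=4+(-2)=2
after sub $t6, $t2, 15: $t6=4-15=-11
after xor $t2, $t7, $t7: $t2=2^2=0
after sub $t6, $t6, 14: $t6=(-11)-14=-25
halt.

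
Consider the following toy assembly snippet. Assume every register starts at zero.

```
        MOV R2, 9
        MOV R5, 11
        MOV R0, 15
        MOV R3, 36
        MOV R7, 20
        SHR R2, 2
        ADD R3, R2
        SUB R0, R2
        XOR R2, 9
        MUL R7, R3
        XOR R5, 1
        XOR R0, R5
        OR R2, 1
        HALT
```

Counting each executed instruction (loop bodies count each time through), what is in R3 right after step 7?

after MOV R2, 9: R2=9
after MOV R5, 11: R5=11
after MOV R0, 15: R0=15
after MOV R3, 36: R3=36
after MOV R7, 20: R7=20
after SHR R2, 2: R2=9>>2=2
after ADD R3, R2: R3=36+2=38
After step 7: R3 = 38.

38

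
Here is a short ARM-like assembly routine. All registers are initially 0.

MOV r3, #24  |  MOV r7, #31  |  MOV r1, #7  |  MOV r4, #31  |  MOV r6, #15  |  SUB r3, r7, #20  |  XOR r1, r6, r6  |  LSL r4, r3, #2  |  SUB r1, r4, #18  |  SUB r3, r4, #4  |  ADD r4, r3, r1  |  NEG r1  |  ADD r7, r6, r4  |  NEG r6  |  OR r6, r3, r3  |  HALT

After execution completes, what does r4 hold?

66

r3=24
r7=31
r1=7
r4=31
r6=15
r3=31-20=11
r1=15^15=0
r4=11<<2=44
r1=44-18=26
r3=44-4=40
r4=40+26=66
r1=-(26)=-26
r7=15+66=81
r6=-(15)=-15
r6=40|40=40
halt.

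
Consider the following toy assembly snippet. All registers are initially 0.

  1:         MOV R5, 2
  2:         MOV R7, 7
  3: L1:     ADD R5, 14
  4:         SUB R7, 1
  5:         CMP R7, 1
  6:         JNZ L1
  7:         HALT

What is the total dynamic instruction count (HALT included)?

27

after MOV R5, 2: R5=2
after MOV R7, 7: R7=7
after ADD R5, 14: R5=2+14=16
after SUB R7, 1: R7=7-1=6
CMP R7, 1  (cmp 6,1)
JNZ L1: taken
after ADD R5, 14: R5=16+14=30
after SUB R7, 1: R7=6-1=5
CMP R7, 1  (cmp 5,1)
JNZ L1: taken
after ADD R5, 14: R5=30+14=44
after SUB R7, 1: R7=5-1=4
CMP R7, 1  (cmp 4,1)
JNZ L1: taken
after ADD R5, 14: R5=44+14=58
after SUB R7, 1: R7=4-1=3
CMP R7, 1  (cmp 3,1)
JNZ L1: taken
after ADD R5, 14: R5=58+14=72
after SUB R7, 1: R7=3-1=2
CMP R7, 1  (cmp 2,1)
JNZ L1: taken
after ADD R5, 14: R5=72+14=86
after SUB R7, 1: R7=2-1=1
CMP R7, 1  (cmp 1,1)
JNZ L1: not taken
halt.
Total executed instructions: 27.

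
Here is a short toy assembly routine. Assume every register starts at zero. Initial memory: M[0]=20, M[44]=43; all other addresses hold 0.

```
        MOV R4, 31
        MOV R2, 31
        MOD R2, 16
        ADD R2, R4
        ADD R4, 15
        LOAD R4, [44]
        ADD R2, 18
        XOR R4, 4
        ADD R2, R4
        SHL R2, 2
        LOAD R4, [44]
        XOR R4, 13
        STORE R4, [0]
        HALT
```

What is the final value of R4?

38

after MOV R4, 31: R4=31
after MOV R2, 31: R2=31
after MOD R2, 16: R2=31%16=15
after ADD R2, R4: R2=15+31=46
after ADD R4, 15: R4=31+15=46
after LOAD R4, [44]: R4=M[44]=43
after ADD R2, 18: R2=46+18=64
after XOR R4, 4: R4=43^4=47
after ADD R2, R4: R2=64+47=111
after SHL R2, 2: R2=111<<2=444
after LOAD R4, [44]: R4=M[44]=43
after XOR R4, 13: R4=43^13=38
STORE R4, [0] → M[0]=38
halt.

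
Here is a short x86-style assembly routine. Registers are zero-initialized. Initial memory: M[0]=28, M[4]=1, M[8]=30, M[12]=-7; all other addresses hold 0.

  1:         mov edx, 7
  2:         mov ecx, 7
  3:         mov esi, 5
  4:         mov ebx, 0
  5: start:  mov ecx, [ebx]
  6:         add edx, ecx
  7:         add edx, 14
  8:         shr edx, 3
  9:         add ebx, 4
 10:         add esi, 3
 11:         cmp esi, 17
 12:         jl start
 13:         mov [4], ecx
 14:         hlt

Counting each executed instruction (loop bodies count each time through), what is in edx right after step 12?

6

edx=7
ecx=7
esi=5
ebx=0
ecx=M[0]=28
edx=7+28=35
edx=35+14=49
edx=49>>3=6
ebx=0+4=4
esi=5+3=8
cmp esi, 17  (cmp 8,17)
jl start: taken
After step 12: edx = 6.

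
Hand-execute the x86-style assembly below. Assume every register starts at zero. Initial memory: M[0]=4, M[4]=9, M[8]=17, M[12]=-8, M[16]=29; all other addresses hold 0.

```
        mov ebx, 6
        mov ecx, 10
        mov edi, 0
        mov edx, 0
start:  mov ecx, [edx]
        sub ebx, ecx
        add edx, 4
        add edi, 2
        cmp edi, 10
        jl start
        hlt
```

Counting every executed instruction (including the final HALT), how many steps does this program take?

mov ebx, 6 → ebx=6
mov ecx, 10 → ecx=10
mov edi, 0 → edi=0
mov edx, 0 → edx=0
mov ecx, [edx] → ecx=M[0]=4
sub ebx, ecx → ebx=6-4=2
add edx, 4 → edx=0+4=4
add edi, 2 → edi=0+2=2
cmp edi, 10  (cmp 2,10)
jl start: taken
mov ecx, [edx] → ecx=M[4]=9
sub ebx, ecx → ebx=2-9=-7
add edx, 4 → edx=4+4=8
add edi, 2 → edi=2+2=4
cmp edi, 10  (cmp 4,10)
jl start: taken
mov ecx, [edx] → ecx=M[8]=17
sub ebx, ecx → ebx=(-7)-17=-24
add edx, 4 → edx=8+4=12
add edi, 2 → edi=4+2=6
cmp edi, 10  (cmp 6,10)
jl start: taken
mov ecx, [edx] → ecx=M[12]=-8
sub ebx, ecx → ebx=(-24)-(-8)=-16
add edx, 4 → edx=12+4=16
add edi, 2 → edi=6+2=8
cmp edi, 10  (cmp 8,10)
jl start: taken
mov ecx, [edx] → ecx=M[16]=29
sub ebx, ecx → ebx=(-16)-29=-45
add edx, 4 → edx=16+4=20
add edi, 2 → edi=8+2=10
cmp edi, 10  (cmp 10,10)
jl start: not taken
halt.
Total executed instructions: 35.

35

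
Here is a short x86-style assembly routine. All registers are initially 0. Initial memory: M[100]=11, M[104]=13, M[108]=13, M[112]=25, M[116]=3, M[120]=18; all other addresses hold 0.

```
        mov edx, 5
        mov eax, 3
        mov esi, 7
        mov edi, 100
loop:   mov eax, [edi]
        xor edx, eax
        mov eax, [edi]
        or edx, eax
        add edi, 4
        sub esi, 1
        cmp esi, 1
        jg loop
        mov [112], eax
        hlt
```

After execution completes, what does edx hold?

31

edx=5
eax=3
esi=7
edi=100
eax=M[100]=11
edx=5^11=14
eax=M[100]=11
edx=14|11=15
edi=100+4=104
esi=7-1=6
cmp esi, 1  (cmp 6,1)
jg loop: taken
eax=M[104]=13
edx=15^13=2
eax=M[104]=13
edx=2|13=15
edi=104+4=108
esi=6-1=5
cmp esi, 1  (cmp 5,1)
jg loop: taken
eax=M[108]=13
edx=15^13=2
eax=M[108]=13
edx=2|13=15
edi=108+4=112
esi=5-1=4
cmp esi, 1  (cmp 4,1)
jg loop: taken
eax=M[112]=25
edx=15^25=22
eax=M[112]=25
edx=22|25=31
edi=112+4=116
esi=4-1=3
cmp esi, 1  (cmp 3,1)
jg loop: taken
eax=M[116]=3
edx=31^3=28
eax=M[116]=3
edx=28|3=31
edi=116+4=120
esi=3-1=2
cmp esi, 1  (cmp 2,1)
jg loop: taken
eax=M[120]=18
edx=31^18=13
eax=M[120]=18
edx=13|18=31
edi=120+4=124
esi=2-1=1
cmp esi, 1  (cmp 1,1)
jg loop: not taken
mov [112], eax → M[112]=18
halt.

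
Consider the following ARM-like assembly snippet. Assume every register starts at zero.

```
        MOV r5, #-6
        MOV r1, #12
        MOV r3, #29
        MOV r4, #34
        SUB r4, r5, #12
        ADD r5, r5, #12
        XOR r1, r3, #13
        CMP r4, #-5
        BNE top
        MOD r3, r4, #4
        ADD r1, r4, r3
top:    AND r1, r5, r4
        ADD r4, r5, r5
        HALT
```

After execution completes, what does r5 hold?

r5=-6
r1=12
r3=29
r4=34
r4=(-6)-12=-18
r5=(-6)+12=6
r1=29^13=16
CMP r4, #-5  (cmp -18,-5)
BNE top: taken
r1=6&(-18)=6
r4=6+6=12
halt.

6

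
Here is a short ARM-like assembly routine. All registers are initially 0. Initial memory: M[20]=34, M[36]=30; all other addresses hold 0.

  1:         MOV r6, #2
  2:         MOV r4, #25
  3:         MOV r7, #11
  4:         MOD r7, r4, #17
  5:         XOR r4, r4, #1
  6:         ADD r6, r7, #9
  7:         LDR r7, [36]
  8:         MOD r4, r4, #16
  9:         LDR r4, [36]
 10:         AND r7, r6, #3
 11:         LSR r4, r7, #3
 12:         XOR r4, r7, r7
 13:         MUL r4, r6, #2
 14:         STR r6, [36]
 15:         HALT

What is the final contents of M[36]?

MOV r6, #2 → r6=2
MOV r4, #25 → r4=25
MOV r7, #11 → r7=11
MOD r7, r4, #17 → r7=25%17=8
XOR r4, r4, #1 → r4=25^1=24
ADD r6, r7, #9 → r6=8+9=17
LDR r7, [36] → r7=M[36]=30
MOD r4, r4, #16 → r4=24%16=8
LDR r4, [36] → r4=M[36]=30
AND r7, r6, #3 → r7=17&3=1
LSR r4, r7, #3 → r4=1>>3=0
XOR r4, r7, r7 → r4=1^1=0
MUL r4, r6, #2 → r4=17*2=34
STR r6, [36] → M[36]=17
halt.

17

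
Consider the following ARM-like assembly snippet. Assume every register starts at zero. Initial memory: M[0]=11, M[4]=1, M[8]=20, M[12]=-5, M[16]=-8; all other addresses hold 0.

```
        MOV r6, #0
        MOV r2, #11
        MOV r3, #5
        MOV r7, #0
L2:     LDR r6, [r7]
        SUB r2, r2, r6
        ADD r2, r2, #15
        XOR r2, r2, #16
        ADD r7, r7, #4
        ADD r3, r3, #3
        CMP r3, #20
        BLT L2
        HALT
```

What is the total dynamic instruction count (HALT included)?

45

MOV r6, #0 → r6=0
MOV r2, #11 → r2=11
MOV r3, #5 → r3=5
MOV r7, #0 → r7=0
LDR r6, [r7] → r6=M[0]=11
SUB r2, r2, r6 → r2=11-11=0
ADD r2, r2, #15 → r2=0+15=15
XOR r2, r2, #16 → r2=15^16=31
ADD r7, r7, #4 → r7=0+4=4
ADD r3, r3, #3 → r3=5+3=8
CMP r3, #20  (cmp 8,20)
BLT L2: taken
LDR r6, [r7] → r6=M[4]=1
SUB r2, r2, r6 → r2=31-1=30
ADD r2, r2, #15 → r2=30+15=45
XOR r2, r2, #16 → r2=45^16=61
ADD r7, r7, #4 → r7=4+4=8
ADD r3, r3, #3 → r3=8+3=11
CMP r3, #20  (cmp 11,20)
BLT L2: taken
LDR r6, [r7] → r6=M[8]=20
SUB r2, r2, r6 → r2=61-20=41
ADD r2, r2, #15 → r2=41+15=56
XOR r2, r2, #16 → r2=56^16=40
ADD r7, r7, #4 → r7=8+4=12
ADD r3, r3, #3 → r3=11+3=14
CMP r3, #20  (cmp 14,20)
BLT L2: taken
LDR r6, [r7] → r6=M[12]=-5
SUB r2, r2, r6 → r2=40-(-5)=45
ADD r2, r2, #15 → r2=45+15=60
XOR r2, r2, #16 → r2=60^16=44
ADD r7, r7, #4 → r7=12+4=16
ADD r3, r3, #3 → r3=14+3=17
CMP r3, #20  (cmp 17,20)
BLT L2: taken
LDR r6, [r7] → r6=M[16]=-8
SUB r2, r2, r6 → r2=44-(-8)=52
ADD r2, r2, #15 → r2=52+15=67
XOR r2, r2, #16 → r2=67^16=83
ADD r7, r7, #4 → r7=16+4=20
ADD r3, r3, #3 → r3=17+3=20
CMP r3, #20  (cmp 20,20)
BLT L2: not taken
halt.
Total executed instructions: 45.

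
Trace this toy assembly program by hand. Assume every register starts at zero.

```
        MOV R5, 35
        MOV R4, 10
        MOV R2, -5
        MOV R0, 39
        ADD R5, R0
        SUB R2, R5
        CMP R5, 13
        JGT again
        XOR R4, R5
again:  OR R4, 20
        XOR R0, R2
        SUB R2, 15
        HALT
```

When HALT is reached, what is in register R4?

30

R5=35
R4=10
R2=-5
R0=39
R5=35+39=74
R2=(-5)-74=-79
CMP R5, 13  (cmp 74,13)
JGT again: taken
R4=10|20=30
R0=39^(-79)=-106
R2=(-79)-15=-94
halt.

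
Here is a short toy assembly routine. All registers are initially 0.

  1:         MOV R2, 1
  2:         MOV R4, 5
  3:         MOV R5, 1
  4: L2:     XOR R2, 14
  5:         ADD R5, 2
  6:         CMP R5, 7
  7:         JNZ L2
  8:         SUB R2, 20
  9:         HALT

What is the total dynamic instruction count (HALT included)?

17

R2=1
R4=5
R5=1
R2=1^14=15
R5=1+2=3
CMP R5, 7  (cmp 3,7)
JNZ L2: taken
R2=15^14=1
R5=3+2=5
CMP R5, 7  (cmp 5,7)
JNZ L2: taken
R2=1^14=15
R5=5+2=7
CMP R5, 7  (cmp 7,7)
JNZ L2: not taken
R2=15-20=-5
halt.
Total executed instructions: 17.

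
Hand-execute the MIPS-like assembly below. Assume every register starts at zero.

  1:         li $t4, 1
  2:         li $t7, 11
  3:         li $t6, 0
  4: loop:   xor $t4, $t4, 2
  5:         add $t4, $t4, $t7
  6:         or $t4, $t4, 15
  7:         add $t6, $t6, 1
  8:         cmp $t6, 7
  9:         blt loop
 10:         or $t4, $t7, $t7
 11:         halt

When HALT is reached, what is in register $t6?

li $t4, 1 → $t4=1
li $t7, 11 → $t7=11
li $t6, 0 → $t6=0
xor $t4, $t4, 2 → $t4=1^2=3
add $t4, $t4, $t7 → $t4=3+11=14
or $t4, $t4, 15 → $t4=14|15=15
add $t6, $t6, 1 → $t6=0+1=1
cmp $t6, 7  (cmp 1,7)
blt loop: taken
xor $t4, $t4, 2 → $t4=15^2=13
add $t4, $t4, $t7 → $t4=13+11=24
or $t4, $t4, 15 → $t4=24|15=31
add $t6, $t6, 1 → $t6=1+1=2
cmp $t6, 7  (cmp 2,7)
blt loop: taken
xor $t4, $t4, 2 → $t4=31^2=29
add $t4, $t4, $t7 → $t4=29+11=40
or $t4, $t4, 15 → $t4=40|15=47
add $t6, $t6, 1 → $t6=2+1=3
cmp $t6, 7  (cmp 3,7)
blt loop: taken
xor $t4, $t4, 2 → $t4=47^2=45
add $t4, $t4, $t7 → $t4=45+11=56
or $t4, $t4, 15 → $t4=56|15=63
add $t6, $t6, 1 → $t6=3+1=4
cmp $t6, 7  (cmp 4,7)
blt loop: taken
xor $t4, $t4, 2 → $t4=63^2=61
add $t4, $t4, $t7 → $t4=61+11=72
or $t4, $t4, 15 → $t4=72|15=79
add $t6, $t6, 1 → $t6=4+1=5
cmp $t6, 7  (cmp 5,7)
blt loop: taken
xor $t4, $t4, 2 → $t4=79^2=77
add $t4, $t4, $t7 → $t4=77+11=88
or $t4, $t4, 15 → $t4=88|15=95
add $t6, $t6, 1 → $t6=5+1=6
cmp $t6, 7  (cmp 6,7)
blt loop: taken
xor $t4, $t4, 2 → $t4=95^2=93
add $t4, $t4, $t7 → $t4=93+11=104
or $t4, $t4, 15 → $t4=104|15=111
add $t6, $t6, 1 → $t6=6+1=7
cmp $t6, 7  (cmp 7,7)
blt loop: not taken
or $t4, $t7, $t7 → $t4=11|11=11
halt.

7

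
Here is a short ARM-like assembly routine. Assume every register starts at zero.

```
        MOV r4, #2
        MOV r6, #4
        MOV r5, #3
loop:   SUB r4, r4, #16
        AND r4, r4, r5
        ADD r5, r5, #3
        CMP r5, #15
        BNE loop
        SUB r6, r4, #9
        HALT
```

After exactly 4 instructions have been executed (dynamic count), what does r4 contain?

-14

after MOV r4, #2: r4=2
after MOV r6, #4: r6=4
after MOV r5, #3: r5=3
after SUB r4, r4, #16: r4=2-16=-14
After step 4: r4 = -14.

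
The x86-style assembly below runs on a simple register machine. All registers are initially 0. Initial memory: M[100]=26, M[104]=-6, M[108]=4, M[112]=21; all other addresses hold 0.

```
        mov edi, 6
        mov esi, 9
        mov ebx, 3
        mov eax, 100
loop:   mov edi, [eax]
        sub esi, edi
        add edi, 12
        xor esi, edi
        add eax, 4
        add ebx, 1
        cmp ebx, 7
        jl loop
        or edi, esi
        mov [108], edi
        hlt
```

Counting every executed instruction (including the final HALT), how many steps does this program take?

39

after mov edi, 6: edi=6
after mov esi, 9: esi=9
after mov ebx, 3: ebx=3
after mov eax, 100: eax=100
after mov edi, [eax]: edi=M[100]=26
after sub esi, edi: esi=9-26=-17
after add edi, 12: edi=26+12=38
after xor esi, edi: esi=(-17)^38=-55
after add eax, 4: eax=100+4=104
after add ebx, 1: ebx=3+1=4
cmp ebx, 7  (cmp 4,7)
jl loop: taken
after mov edi, [eax]: edi=M[104]=-6
after sub esi, edi: esi=(-55)-(-6)=-49
after add edi, 12: edi=(-6)+12=6
after xor esi, edi: esi=(-49)^6=-55
after add eax, 4: eax=104+4=108
after add ebx, 1: ebx=4+1=5
cmp ebx, 7  (cmp 5,7)
jl loop: taken
after mov edi, [eax]: edi=M[108]=4
after sub esi, edi: esi=(-55)-4=-59
after add edi, 12: edi=4+12=16
after xor esi, edi: esi=(-59)^16=-43
after add eax, 4: eax=108+4=112
after add ebx, 1: ebx=5+1=6
cmp ebx, 7  (cmp 6,7)
jl loop: taken
after mov edi, [eax]: edi=M[112]=21
after sub esi, edi: esi=(-43)-21=-64
after add edi, 12: edi=21+12=33
after xor esi, edi: esi=(-64)^33=-31
after add eax, 4: eax=112+4=116
after add ebx, 1: ebx=6+1=7
cmp ebx, 7  (cmp 7,7)
jl loop: not taken
after or edi, esi: edi=33|(-31)=-31
mov [108], edi → M[108]=-31
halt.
Total executed instructions: 39.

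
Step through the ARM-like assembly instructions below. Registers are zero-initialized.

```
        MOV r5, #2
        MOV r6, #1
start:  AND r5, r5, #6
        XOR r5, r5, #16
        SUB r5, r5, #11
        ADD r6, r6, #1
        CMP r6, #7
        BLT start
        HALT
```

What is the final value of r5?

MOV r5, #2 → r5=2
MOV r6, #1 → r6=1
AND r5, r5, #6 → r5=2&6=2
XOR r5, r5, #16 → r5=2^16=18
SUB r5, r5, #11 → r5=18-11=7
ADD r6, r6, #1 → r6=1+1=2
CMP r6, #7  (cmp 2,7)
BLT start: taken
AND r5, r5, #6 → r5=7&6=6
XOR r5, r5, #16 → r5=6^16=22
SUB r5, r5, #11 → r5=22-11=11
ADD r6, r6, #1 → r6=2+1=3
CMP r6, #7  (cmp 3,7)
BLT start: taken
AND r5, r5, #6 → r5=11&6=2
XOR r5, r5, #16 → r5=2^16=18
SUB r5, r5, #11 → r5=18-11=7
ADD r6, r6, #1 → r6=3+1=4
CMP r6, #7  (cmp 4,7)
BLT start: taken
AND r5, r5, #6 → r5=7&6=6
XOR r5, r5, #16 → r5=6^16=22
SUB r5, r5, #11 → r5=22-11=11
ADD r6, r6, #1 → r6=4+1=5
CMP r6, #7  (cmp 5,7)
BLT start: taken
AND r5, r5, #6 → r5=11&6=2
XOR r5, r5, #16 → r5=2^16=18
SUB r5, r5, #11 → r5=18-11=7
ADD r6, r6, #1 → r6=5+1=6
CMP r6, #7  (cmp 6,7)
BLT start: taken
AND r5, r5, #6 → r5=7&6=6
XOR r5, r5, #16 → r5=6^16=22
SUB r5, r5, #11 → r5=22-11=11
ADD r6, r6, #1 → r6=6+1=7
CMP r6, #7  (cmp 7,7)
BLT start: not taken
halt.

11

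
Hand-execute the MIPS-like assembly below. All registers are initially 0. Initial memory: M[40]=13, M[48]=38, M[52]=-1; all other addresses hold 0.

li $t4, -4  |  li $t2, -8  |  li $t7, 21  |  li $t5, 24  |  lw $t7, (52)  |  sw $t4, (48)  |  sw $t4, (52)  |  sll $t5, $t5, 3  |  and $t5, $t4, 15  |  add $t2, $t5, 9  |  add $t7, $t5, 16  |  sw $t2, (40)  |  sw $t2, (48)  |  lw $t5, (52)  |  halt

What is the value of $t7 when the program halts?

28

$t4=-4
$t2=-8
$t7=21
$t5=24
$t7=M[52]=-1
sw $t4, (48) → M[48]=-4
sw $t4, (52) → M[52]=-4
$t5=24<<3=192
$t5=(-4)&15=12
$t2=12+9=21
$t7=12+16=28
sw $t2, (40) → M[40]=21
sw $t2, (48) → M[48]=21
$t5=M[52]=-4
halt.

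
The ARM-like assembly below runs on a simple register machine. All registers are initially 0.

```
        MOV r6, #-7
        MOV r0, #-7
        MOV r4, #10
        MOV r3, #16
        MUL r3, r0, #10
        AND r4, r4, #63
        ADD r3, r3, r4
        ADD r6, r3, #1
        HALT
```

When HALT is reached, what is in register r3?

MOV r6, #-7 → r6=-7
MOV r0, #-7 → r0=-7
MOV r4, #10 → r4=10
MOV r3, #16 → r3=16
MUL r3, r0, #10 → r3=(-7)*10=-70
AND r4, r4, #63 → r4=10&63=10
ADD r3, r3, r4 → r3=(-70)+10=-60
ADD r6, r3, #1 → r6=(-60)+1=-59
halt.

-60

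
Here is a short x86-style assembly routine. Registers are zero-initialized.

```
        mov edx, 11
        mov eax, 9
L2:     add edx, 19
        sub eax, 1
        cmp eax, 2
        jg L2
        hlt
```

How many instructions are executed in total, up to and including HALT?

31

mov edx, 11 → edx=11
mov eax, 9 → eax=9
add edx, 19 → edx=11+19=30
sub eax, 1 → eax=9-1=8
cmp eax, 2  (cmp 8,2)
jg L2: taken
add edx, 19 → edx=30+19=49
sub eax, 1 → eax=8-1=7
cmp eax, 2  (cmp 7,2)
jg L2: taken
add edx, 19 → edx=49+19=68
sub eax, 1 → eax=7-1=6
cmp eax, 2  (cmp 6,2)
jg L2: taken
add edx, 19 → edx=68+19=87
sub eax, 1 → eax=6-1=5
cmp eax, 2  (cmp 5,2)
jg L2: taken
add edx, 19 → edx=87+19=106
sub eax, 1 → eax=5-1=4
cmp eax, 2  (cmp 4,2)
jg L2: taken
add edx, 19 → edx=106+19=125
sub eax, 1 → eax=4-1=3
cmp eax, 2  (cmp 3,2)
jg L2: taken
add edx, 19 → edx=125+19=144
sub eax, 1 → eax=3-1=2
cmp eax, 2  (cmp 2,2)
jg L2: not taken
halt.
Total executed instructions: 31.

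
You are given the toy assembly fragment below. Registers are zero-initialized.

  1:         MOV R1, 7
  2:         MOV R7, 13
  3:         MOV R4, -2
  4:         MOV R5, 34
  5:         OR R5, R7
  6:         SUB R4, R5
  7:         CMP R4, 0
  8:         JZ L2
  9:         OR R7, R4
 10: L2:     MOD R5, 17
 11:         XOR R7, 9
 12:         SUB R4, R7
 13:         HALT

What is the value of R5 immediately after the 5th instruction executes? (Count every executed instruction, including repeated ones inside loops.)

MOV R1, 7 → R1=7
MOV R7, 13 → R7=13
MOV R4, -2 → R4=-2
MOV R5, 34 → R5=34
OR R5, R7 → R5=34|13=47
After step 5: R5 = 47.

47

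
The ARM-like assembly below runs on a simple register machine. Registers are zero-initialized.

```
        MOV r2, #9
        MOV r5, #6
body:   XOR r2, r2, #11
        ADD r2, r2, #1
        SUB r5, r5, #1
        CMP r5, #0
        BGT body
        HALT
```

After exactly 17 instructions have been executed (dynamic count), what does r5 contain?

3

MOV r2, #9 → r2=9
MOV r5, #6 → r5=6
XOR r2, r2, #11 → r2=9^11=2
ADD r2, r2, #1 → r2=2+1=3
SUB r5, r5, #1 → r5=6-1=5
CMP r5, #0  (cmp 5,0)
BGT body: taken
XOR r2, r2, #11 → r2=3^11=8
ADD r2, r2, #1 → r2=8+1=9
SUB r5, r5, #1 → r5=5-1=4
CMP r5, #0  (cmp 4,0)
BGT body: taken
XOR r2, r2, #11 → r2=9^11=2
ADD r2, r2, #1 → r2=2+1=3
SUB r5, r5, #1 → r5=4-1=3
CMP r5, #0  (cmp 3,0)
BGT body: taken
After step 17: r5 = 3.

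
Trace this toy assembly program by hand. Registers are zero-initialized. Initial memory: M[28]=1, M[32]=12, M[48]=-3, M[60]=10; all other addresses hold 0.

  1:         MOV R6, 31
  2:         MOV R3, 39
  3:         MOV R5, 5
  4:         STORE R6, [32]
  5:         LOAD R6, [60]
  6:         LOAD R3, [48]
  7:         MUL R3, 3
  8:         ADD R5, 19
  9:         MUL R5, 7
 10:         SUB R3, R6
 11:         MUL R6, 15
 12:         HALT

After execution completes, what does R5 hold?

168

after MOV R6, 31: R6=31
after MOV R3, 39: R3=39
after MOV R5, 5: R5=5
STORE R6, [32] → M[32]=31
after LOAD R6, [60]: R6=M[60]=10
after LOAD R3, [48]: R3=M[48]=-3
after MUL R3, 3: R3=(-3)*3=-9
after ADD R5, 19: R5=5+19=24
after MUL R5, 7: R5=24*7=168
after SUB R3, R6: R3=(-9)-10=-19
after MUL R6, 15: R6=10*15=150
halt.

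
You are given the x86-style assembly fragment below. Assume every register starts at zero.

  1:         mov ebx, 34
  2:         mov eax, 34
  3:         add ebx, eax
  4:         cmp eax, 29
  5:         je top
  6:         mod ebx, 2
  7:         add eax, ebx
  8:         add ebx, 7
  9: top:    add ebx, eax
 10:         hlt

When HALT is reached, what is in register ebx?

after mov ebx, 34: ebx=34
after mov eax, 34: eax=34
after add ebx, eax: ebx=34+34=68
cmp eax, 29  (cmp 34,29)
je top: not taken
after mod ebx, 2: ebx=68%2=0
after add eax, ebx: eax=34+0=34
after add ebx, 7: ebx=0+7=7
after add ebx, eax: ebx=7+34=41
halt.

41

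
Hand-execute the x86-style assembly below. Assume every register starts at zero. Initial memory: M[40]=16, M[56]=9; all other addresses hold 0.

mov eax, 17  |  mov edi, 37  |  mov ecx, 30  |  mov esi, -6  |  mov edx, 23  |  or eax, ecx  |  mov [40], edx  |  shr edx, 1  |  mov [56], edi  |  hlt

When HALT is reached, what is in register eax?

31

mov eax, 17 → eax=17
mov edi, 37 → edi=37
mov ecx, 30 → ecx=30
mov esi, -6 → esi=-6
mov edx, 23 → edx=23
or eax, ecx → eax=17|30=31
mov [40], edx → M[40]=23
shr edx, 1 → edx=23>>1=11
mov [56], edi → M[56]=37
halt.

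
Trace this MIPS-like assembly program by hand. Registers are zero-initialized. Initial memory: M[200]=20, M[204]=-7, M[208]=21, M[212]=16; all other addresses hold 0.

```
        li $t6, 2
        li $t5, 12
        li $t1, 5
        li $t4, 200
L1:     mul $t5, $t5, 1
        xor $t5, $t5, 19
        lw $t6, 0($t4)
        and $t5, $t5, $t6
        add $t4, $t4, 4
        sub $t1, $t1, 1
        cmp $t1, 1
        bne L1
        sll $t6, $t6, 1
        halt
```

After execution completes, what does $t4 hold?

216

after li $t6, 2: $t6=2
after li $t5, 12: $t5=12
after li $t1, 5: $t1=5
after li $t4, 200: $t4=200
after mul $t5, $t5, 1: $t5=12*1=12
after xor $t5, $t5, 19: $t5=12^19=31
after lw $t6, 0($t4): $t6=M[200]=20
after and $t5, $t5, $t6: $t5=31&20=20
after add $t4, $t4, 4: $t4=200+4=204
after sub $t1, $t1, 1: $t1=5-1=4
cmp $t1, 1  (cmp 4,1)
bne L1: taken
after mul $t5, $t5, 1: $t5=20*1=20
after xor $t5, $t5, 19: $t5=20^19=7
after lw $t6, 0($t4): $t6=M[204]=-7
after and $t5, $t5, $t6: $t5=7&(-7)=1
after add $t4, $t4, 4: $t4=204+4=208
after sub $t1, $t1, 1: $t1=4-1=3
cmp $t1, 1  (cmp 3,1)
bne L1: taken
after mul $t5, $t5, 1: $t5=1*1=1
after xor $t5, $t5, 19: $t5=1^19=18
after lw $t6, 0($t4): $t6=M[208]=21
after and $t5, $t5, $t6: $t5=18&21=16
after add $t4, $t4, 4: $t4=208+4=212
after sub $t1, $t1, 1: $t1=3-1=2
cmp $t1, 1  (cmp 2,1)
bne L1: taken
after mul $t5, $t5, 1: $t5=16*1=16
after xor $t5, $t5, 19: $t5=16^19=3
after lw $t6, 0($t4): $t6=M[212]=16
after and $t5, $t5, $t6: $t5=3&16=0
after add $t4, $t4, 4: $t4=212+4=216
after sub $t1, $t1, 1: $t1=2-1=1
cmp $t1, 1  (cmp 1,1)
bne L1: not taken
after sll $t6, $t6, 1: $t6=16<<1=32
halt.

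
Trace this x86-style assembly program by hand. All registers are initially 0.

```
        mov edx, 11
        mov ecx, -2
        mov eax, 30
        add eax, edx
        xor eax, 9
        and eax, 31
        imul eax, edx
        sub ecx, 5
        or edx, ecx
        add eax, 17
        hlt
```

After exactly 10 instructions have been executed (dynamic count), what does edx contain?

-5

mov edx, 11 → edx=11
mov ecx, -2 → ecx=-2
mov eax, 30 → eax=30
add eax, edx → eax=30+11=41
xor eax, 9 → eax=41^9=32
and eax, 31 → eax=32&31=0
imul eax, edx → eax=0*11=0
sub ecx, 5 → ecx=(-2)-5=-7
or edx, ecx → edx=11|(-7)=-5
add eax, 17 → eax=0+17=17
After step 10: edx = -5.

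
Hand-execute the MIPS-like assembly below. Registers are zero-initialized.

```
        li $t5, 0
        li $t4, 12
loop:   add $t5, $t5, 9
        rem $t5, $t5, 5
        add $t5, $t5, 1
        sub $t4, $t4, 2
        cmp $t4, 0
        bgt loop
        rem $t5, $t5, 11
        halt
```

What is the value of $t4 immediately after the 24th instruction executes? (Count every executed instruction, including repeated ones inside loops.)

$t5=0
$t4=12
$t5=0+9=9
$t5=9%5=4
$t5=4+1=5
$t4=12-2=10
cmp $t4, 0  (cmp 10,0)
bgt loop: taken
$t5=5+9=14
$t5=14%5=4
$t5=4+1=5
$t4=10-2=8
cmp $t4, 0  (cmp 8,0)
bgt loop: taken
$t5=5+9=14
$t5=14%5=4
$t5=4+1=5
$t4=8-2=6
cmp $t4, 0  (cmp 6,0)
bgt loop: taken
$t5=5+9=14
$t5=14%5=4
$t5=4+1=5
$t4=6-2=4
After step 24: $t4 = 4.

4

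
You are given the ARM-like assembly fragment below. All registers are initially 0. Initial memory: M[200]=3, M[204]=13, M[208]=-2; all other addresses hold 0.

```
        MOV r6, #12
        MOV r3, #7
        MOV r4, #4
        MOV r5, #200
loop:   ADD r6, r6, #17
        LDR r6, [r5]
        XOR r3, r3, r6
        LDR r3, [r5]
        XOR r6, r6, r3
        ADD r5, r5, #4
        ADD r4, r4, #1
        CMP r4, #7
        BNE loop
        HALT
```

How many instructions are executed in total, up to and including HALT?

MOV r6, #12 → r6=12
MOV r3, #7 → r3=7
MOV r4, #4 → r4=4
MOV r5, #200 → r5=200
ADD r6, r6, #17 → r6=12+17=29
LDR r6, [r5] → r6=M[200]=3
XOR r3, r3, r6 → r3=7^3=4
LDR r3, [r5] → r3=M[200]=3
XOR r6, r6, r3 → r6=3^3=0
ADD r5, r5, #4 → r5=200+4=204
ADD r4, r4, #1 → r4=4+1=5
CMP r4, #7  (cmp 5,7)
BNE loop: taken
ADD r6, r6, #17 → r6=0+17=17
LDR r6, [r5] → r6=M[204]=13
XOR r3, r3, r6 → r3=3^13=14
LDR r3, [r5] → r3=M[204]=13
XOR r6, r6, r3 → r6=13^13=0
ADD r5, r5, #4 → r5=204+4=208
ADD r4, r4, #1 → r4=5+1=6
CMP r4, #7  (cmp 6,7)
BNE loop: taken
ADD r6, r6, #17 → r6=0+17=17
LDR r6, [r5] → r6=M[208]=-2
XOR r3, r3, r6 → r3=13^(-2)=-13
LDR r3, [r5] → r3=M[208]=-2
XOR r6, r6, r3 → r6=(-2)^(-2)=0
ADD r5, r5, #4 → r5=208+4=212
ADD r4, r4, #1 → r4=6+1=7
CMP r4, #7  (cmp 7,7)
BNE loop: not taken
halt.
Total executed instructions: 32.

32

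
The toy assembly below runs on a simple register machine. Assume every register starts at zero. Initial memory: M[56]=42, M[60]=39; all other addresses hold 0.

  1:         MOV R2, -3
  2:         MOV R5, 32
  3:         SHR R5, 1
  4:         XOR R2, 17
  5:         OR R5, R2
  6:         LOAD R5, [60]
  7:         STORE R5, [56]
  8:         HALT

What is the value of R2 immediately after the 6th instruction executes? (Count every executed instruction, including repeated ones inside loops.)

MOV R2, -3 → R2=-3
MOV R5, 32 → R5=32
SHR R5, 1 → R5=32>>1=16
XOR R2, 17 → R2=(-3)^17=-20
OR R5, R2 → R5=16|(-20)=-4
LOAD R5, [60] → R5=M[60]=39
After step 6: R2 = -20.

-20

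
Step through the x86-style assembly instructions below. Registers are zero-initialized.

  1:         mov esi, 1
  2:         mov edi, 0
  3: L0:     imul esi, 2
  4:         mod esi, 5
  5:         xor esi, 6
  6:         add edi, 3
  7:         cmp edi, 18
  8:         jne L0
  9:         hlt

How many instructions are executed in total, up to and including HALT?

39

esi=1
edi=0
esi=1*2=2
esi=2%5=2
esi=2^6=4
edi=0+3=3
cmp edi, 18  (cmp 3,18)
jne L0: taken
esi=4*2=8
esi=8%5=3
esi=3^6=5
edi=3+3=6
cmp edi, 18  (cmp 6,18)
jne L0: taken
esi=5*2=10
esi=10%5=0
esi=0^6=6
edi=6+3=9
cmp edi, 18  (cmp 9,18)
jne L0: taken
esi=6*2=12
esi=12%5=2
esi=2^6=4
edi=9+3=12
cmp edi, 18  (cmp 12,18)
jne L0: taken
esi=4*2=8
esi=8%5=3
esi=3^6=5
edi=12+3=15
cmp edi, 18  (cmp 15,18)
jne L0: taken
esi=5*2=10
esi=10%5=0
esi=0^6=6
edi=15+3=18
cmp edi, 18  (cmp 18,18)
jne L0: not taken
halt.
Total executed instructions: 39.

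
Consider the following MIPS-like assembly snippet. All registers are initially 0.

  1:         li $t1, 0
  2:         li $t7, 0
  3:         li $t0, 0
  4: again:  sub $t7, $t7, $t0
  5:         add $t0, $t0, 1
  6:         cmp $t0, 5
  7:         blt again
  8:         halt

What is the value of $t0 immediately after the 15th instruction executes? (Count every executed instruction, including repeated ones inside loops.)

3

$t1=0
$t7=0
$t0=0
$t7=0-0=0
$t0=0+1=1
cmp $t0, 5  (cmp 1,5)
blt again: taken
$t7=0-1=-1
$t0=1+1=2
cmp $t0, 5  (cmp 2,5)
blt again: taken
$t7=(-1)-2=-3
$t0=2+1=3
cmp $t0, 5  (cmp 3,5)
blt again: taken
After step 15: $t0 = 3.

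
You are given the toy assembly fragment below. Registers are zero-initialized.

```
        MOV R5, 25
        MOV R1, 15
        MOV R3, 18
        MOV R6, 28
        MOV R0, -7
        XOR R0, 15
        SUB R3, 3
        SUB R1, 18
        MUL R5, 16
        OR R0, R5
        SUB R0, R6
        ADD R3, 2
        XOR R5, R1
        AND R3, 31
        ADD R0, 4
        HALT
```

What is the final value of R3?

MOV R5, 25 → R5=25
MOV R1, 15 → R1=15
MOV R3, 18 → R3=18
MOV R6, 28 → R6=28
MOV R0, -7 → R0=-7
XOR R0, 15 → R0=(-7)^15=-10
SUB R3, 3 → R3=18-3=15
SUB R1, 18 → R1=15-18=-3
MUL R5, 16 → R5=25*16=400
OR R0, R5 → R0=(-10)|400=-10
SUB R0, R6 → R0=(-10)-28=-38
ADD R3, 2 → R3=15+2=17
XOR R5, R1 → R5=400^(-3)=-403
AND R3, 31 → R3=17&31=17
ADD R0, 4 → R0=(-38)+4=-34
halt.

17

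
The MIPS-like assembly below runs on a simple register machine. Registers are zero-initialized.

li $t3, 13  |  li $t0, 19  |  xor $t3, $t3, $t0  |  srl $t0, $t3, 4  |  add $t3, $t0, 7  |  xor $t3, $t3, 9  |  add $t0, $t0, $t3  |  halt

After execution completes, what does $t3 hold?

1

after li $t3, 13: $t3=13
after li $t0, 19: $t0=19
after xor $t3, $t3, $t0: $t3=13^19=30
after srl $t0, $t3, 4: $t0=30>>4=1
after add $t3, $t0, 7: $t3=1+7=8
after xor $t3, $t3, 9: $t3=8^9=1
after add $t0, $t0, $t3: $t0=1+1=2
halt.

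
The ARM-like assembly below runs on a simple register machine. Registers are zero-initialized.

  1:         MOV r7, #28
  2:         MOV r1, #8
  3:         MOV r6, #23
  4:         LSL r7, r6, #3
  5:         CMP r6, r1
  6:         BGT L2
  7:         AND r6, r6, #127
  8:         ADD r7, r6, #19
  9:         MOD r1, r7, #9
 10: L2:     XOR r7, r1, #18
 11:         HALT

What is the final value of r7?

r7=28
r1=8
r6=23
r7=23<<3=184
CMP r6, r1  (cmp 23,8)
BGT L2: taken
r7=8^18=26
halt.

26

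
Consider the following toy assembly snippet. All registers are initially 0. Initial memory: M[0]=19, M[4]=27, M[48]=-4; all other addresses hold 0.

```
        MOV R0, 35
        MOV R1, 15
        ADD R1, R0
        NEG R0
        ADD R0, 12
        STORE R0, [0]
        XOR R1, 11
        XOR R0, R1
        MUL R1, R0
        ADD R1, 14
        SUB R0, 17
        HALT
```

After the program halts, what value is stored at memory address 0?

after MOV R0, 35: R0=35
after MOV R1, 15: R1=15
after ADD R1, R0: R1=15+35=50
after NEG R0: R0=-(35)=-35
after ADD R0, 12: R0=(-35)+12=-23
STORE R0, [0] → M[0]=-23
after XOR R1, 11: R1=50^11=57
after XOR R0, R1: R0=(-23)^57=-48
after MUL R1, R0: R1=57*(-48)=-2736
after ADD R1, 14: R1=(-2736)+14=-2722
after SUB R0, 17: R0=(-48)-17=-65
halt.

-23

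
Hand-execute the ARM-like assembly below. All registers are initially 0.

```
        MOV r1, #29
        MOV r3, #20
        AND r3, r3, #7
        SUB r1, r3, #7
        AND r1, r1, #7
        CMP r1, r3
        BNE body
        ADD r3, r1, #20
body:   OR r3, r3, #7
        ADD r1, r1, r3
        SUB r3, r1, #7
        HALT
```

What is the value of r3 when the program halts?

5

after MOV r1, #29: r1=29
after MOV r3, #20: r3=20
after AND r3, r3, #7: r3=20&7=4
after SUB r1, r3, #7: r1=4-7=-3
after AND r1, r1, #7: r1=(-3)&7=5
CMP r1, r3  (cmp 5,4)
BNE body: taken
after OR r3, r3, #7: r3=4|7=7
after ADD r1, r1, r3: r1=5+7=12
after SUB r3, r1, #7: r3=12-7=5
halt.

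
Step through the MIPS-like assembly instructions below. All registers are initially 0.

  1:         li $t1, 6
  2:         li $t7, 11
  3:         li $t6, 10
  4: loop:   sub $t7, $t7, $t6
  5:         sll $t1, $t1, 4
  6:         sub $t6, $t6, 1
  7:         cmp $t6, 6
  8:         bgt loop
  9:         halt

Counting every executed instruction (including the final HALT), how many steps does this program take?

24

after li $t1, 6: $t1=6
after li $t7, 11: $t7=11
after li $t6, 10: $t6=10
after sub $t7, $t7, $t6: $t7=11-10=1
after sll $t1, $t1, 4: $t1=6<<4=96
after sub $t6, $t6, 1: $t6=10-1=9
cmp $t6, 6  (cmp 9,6)
bgt loop: taken
after sub $t7, $t7, $t6: $t7=1-9=-8
after sll $t1, $t1, 4: $t1=96<<4=1536
after sub $t6, $t6, 1: $t6=9-1=8
cmp $t6, 6  (cmp 8,6)
bgt loop: taken
after sub $t7, $t7, $t6: $t7=(-8)-8=-16
after sll $t1, $t1, 4: $t1=1536<<4=24576
after sub $t6, $t6, 1: $t6=8-1=7
cmp $t6, 6  (cmp 7,6)
bgt loop: taken
after sub $t7, $t7, $t6: $t7=(-16)-7=-23
after sll $t1, $t1, 4: $t1=24576<<4=393216
after sub $t6, $t6, 1: $t6=7-1=6
cmp $t6, 6  (cmp 6,6)
bgt loop: not taken
halt.
Total executed instructions: 24.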